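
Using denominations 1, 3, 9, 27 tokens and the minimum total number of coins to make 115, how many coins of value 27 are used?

4

115 − 4×27→7 − 2×3→1 − 1×1→0
Count of 27: 4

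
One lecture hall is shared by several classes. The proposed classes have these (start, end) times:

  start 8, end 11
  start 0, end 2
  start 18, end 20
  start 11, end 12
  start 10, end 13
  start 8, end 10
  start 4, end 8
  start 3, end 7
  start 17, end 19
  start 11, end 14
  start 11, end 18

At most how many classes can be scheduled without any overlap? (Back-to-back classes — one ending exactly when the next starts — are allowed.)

5

By end time: (0,2), (3,7), (4,8), (8,10), (8,11), (11,12), (10,13), (11,14), (11,18), (17,19), (18,20).
Pick (0,2); next start ≥ 2 → (3,7); next start ≥ 7 → (8,10); next start ≥ 10 → (11,12); next start ≥ 12 → (17,19).
Selected 5 classes.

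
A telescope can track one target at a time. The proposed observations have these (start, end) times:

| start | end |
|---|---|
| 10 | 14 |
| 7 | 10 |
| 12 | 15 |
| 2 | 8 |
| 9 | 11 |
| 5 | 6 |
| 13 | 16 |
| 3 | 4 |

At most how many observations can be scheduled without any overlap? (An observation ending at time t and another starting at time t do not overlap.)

4

Greedy by earliest finish: after sorting by end time, pick each interval compatible with the last pick.
Sorted by end: (3,4)  (5,6)  (2,8)  (7,10)  (9,11)  (10,14)  (12,15)  (13,16)
take (3,4); take (5,6); skip (2,8); take (7,10); skip (9,11); take (10,14); skip (12,15); skip (13,16).
Selected 4 observations.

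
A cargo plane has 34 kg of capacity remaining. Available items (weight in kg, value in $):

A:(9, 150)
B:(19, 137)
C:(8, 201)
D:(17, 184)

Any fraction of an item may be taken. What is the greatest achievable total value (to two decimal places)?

535.00

Greedy by value/weight ratio, highest first.
Ratios (sorted): C 25.12, A 16.67, D 10.82, B 7.21
take C (8 @ 201); take A (9 @ 150); take D (17 @ 184). Capacity used 34/34.
Total value = 535.00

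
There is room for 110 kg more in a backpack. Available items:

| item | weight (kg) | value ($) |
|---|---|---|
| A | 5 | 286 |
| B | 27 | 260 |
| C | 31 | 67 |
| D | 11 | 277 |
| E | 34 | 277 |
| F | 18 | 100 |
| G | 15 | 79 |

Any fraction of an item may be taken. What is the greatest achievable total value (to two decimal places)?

1279.00

Greedy by value/weight ratio, highest first.
Order: A (286/5=57.20) > D (277/11=25.18) > B (260/27=9.63) > E (277/34=8.15) > F (100/18=5.56) > G (79/15=5.27) > C (67/31=2.16)
Fill: take A (5 @ 286) → take D (11 @ 277) → take B (27 @ 260) → take E (34 @ 277) → take F (18 @ 100) → take G (15 @ 79); 110/110 used.
Total value = 1279.00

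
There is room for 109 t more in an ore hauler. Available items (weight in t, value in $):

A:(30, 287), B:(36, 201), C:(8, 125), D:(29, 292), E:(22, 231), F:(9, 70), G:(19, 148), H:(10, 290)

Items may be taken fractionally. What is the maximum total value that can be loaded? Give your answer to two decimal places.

1302.89

Order: H (290/10=29.00) > C (125/8=15.62) > E (231/22=10.50) > D (292/29=10.07) > A (287/30=9.57) > G (148/19=7.79) > F (70/9=7.78) > B (201/36=5.58)
Fill: take H (10 @ 290) → take C (8 @ 125) → take E (22 @ 231) → take D (29 @ 292) → take A (30 @ 287) → take 10/19 of G → 77.89; 109/109 used.
Total value = 1302.89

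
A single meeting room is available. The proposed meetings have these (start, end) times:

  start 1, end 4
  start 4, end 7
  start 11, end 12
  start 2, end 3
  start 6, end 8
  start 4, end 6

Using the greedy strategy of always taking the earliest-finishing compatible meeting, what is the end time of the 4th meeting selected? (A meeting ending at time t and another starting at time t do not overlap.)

By end time: (2,3), (1,4), (4,6), (4,7), (6,8), (11,12).
Pick (2,3); next start ≥ 3 → (4,6); next start ≥ 6 → (6,8); next start ≥ 8 → (11,12).
Selected: (2,3) (4,6) (6,8) (11,12)

12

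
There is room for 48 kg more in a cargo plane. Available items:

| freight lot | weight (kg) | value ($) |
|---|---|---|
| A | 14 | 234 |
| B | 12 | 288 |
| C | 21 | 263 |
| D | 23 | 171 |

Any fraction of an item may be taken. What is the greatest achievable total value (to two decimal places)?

792.43

Order: B (288/12=24.00) > A (234/14=16.71) > C (263/21=12.52) > D (171/23=7.43)
Fill: take B (12 @ 288) → take A (14 @ 234) → take C (21 @ 263) → take 1/23 of D → 7.43; 48/48 used.
Total value = 792.43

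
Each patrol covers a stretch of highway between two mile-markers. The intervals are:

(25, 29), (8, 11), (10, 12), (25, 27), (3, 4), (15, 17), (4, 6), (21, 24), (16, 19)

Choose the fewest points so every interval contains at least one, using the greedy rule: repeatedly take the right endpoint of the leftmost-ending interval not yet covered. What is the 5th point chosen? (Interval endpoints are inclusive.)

By right end: [3,4]  [4,6]  [8,11]  [10,12]  [15,17]  [16,19]  [21,24]  [25,27]  [25,29]
[3,4] uncovered → point at 4; [8,11] uncovered → point at 11; [15,17] uncovered → point at 17; [21,24] uncovered → point at 24; [25,27] uncovered → point at 27.
Points: 4, 11, 17, 24, 27 (5 total).

27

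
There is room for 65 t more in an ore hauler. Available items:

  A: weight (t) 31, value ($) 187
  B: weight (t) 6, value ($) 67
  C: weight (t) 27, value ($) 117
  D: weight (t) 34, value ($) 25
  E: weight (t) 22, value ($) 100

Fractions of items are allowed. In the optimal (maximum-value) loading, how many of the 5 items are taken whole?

Ratios (sorted): B 11.17, A 6.03, E 4.55, C 4.33, D 0.74
take B (6 @ 67); take A (31 @ 187); take E (22 @ 100); take 6/27 of C → 26.00. Capacity used 65/65.
3 item(s) taken whole; one partial (take 6/27 of C).

3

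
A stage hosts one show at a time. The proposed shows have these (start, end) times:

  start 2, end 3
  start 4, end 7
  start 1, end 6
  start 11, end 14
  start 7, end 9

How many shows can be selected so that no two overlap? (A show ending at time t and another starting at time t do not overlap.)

Greedy by earliest finish: after sorting by end time, pick each interval compatible with the last pick.
Sorted by end: (2,3)  (1,6)  (4,7)  (7,9)  (11,14)
take (2,3); take (4,7); take (7,9); take (11,14).
Selected 4 shows.

4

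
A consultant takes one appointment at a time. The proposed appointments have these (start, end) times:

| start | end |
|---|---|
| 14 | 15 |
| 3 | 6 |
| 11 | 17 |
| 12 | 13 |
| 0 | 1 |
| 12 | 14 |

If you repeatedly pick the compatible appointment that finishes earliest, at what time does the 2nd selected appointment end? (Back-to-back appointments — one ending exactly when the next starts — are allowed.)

6

By end time: (0,1), (3,6), (12,13), (12,14), (14,15), (11,17).
Pick (0,1); next start ≥ 1 → (3,6); next start ≥ 6 → (12,13); next start ≥ 13 → (14,15).
Selected: (0,1) (3,6) (12,13) (14,15)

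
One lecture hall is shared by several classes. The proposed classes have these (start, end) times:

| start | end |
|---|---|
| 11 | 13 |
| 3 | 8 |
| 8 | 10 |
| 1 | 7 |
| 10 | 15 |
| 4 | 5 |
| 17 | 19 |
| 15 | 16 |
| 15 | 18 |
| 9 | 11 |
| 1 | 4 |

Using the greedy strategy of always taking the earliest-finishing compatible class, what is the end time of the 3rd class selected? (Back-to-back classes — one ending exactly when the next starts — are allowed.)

Order by finish time; keep every interval that doesn't clash with the previous kept one.
By end time: (1,4), (4,5), (1,7), (3,8), (8,10), (9,11), (11,13), (10,15), (15,16), (15,18), (17,19).
Pick (1,4); next start ≥ 4 → (4,5); next start ≥ 5 → (8,10); next start ≥ 10 → (11,13); next start ≥ 13 → (15,16); next start ≥ 16 → (17,19).
Selected: (1,4) (4,5) (8,10) (11,13) (15,16) (17,19)

10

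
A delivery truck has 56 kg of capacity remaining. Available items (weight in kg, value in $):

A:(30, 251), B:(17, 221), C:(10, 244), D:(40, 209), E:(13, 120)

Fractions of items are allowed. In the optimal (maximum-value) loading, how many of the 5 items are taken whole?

Greedy by value/weight ratio, highest first.
Order: C (244/10=24.40) > B (221/17=13.00) > E (120/13=9.23) > A (251/30=8.37) > D (209/40=5.22)
Fill: take C (10 @ 244) → take B (17 @ 221) → take E (13 @ 120) → take 16/30 of A → 133.87; 56/56 used.
3 item(s) taken whole; one partial (take 16/30 of A).

3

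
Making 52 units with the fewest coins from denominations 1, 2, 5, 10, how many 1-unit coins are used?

Greedy: take as many of the largest coin as possible, then repeat with the remainder.
52 − 5×10→2 − 1×2→0
Count of 1: 0

0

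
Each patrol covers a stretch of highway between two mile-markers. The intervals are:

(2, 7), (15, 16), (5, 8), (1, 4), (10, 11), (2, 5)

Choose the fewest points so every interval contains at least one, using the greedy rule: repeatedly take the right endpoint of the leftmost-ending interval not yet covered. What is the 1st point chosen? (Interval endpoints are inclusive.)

Sort by right endpoint; whenever an interval is uncovered, place a point at its right end.
Sorted: [1,4] [2,5] [2,7] [5,8] [10,11] [15,16]
{[1,4],[2,5],[2,7]} hit by 4; {[5,8]} hit by 8; {[10,11]} hit by 11; {[15,16]} hit by 16.
Points: 4, 8, 11, 16 (4 total).

4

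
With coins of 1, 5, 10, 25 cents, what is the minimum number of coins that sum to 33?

33 − 1×25→8 − 1×5→3 − 3×1→0
Total coins = 1 + 1 + 3 = 5

5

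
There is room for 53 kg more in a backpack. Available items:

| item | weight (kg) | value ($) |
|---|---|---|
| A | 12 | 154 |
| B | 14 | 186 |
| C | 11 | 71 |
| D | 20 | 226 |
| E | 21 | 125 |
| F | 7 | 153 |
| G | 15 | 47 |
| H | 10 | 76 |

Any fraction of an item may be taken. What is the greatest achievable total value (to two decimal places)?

Ratios (sorted): F 21.86, B 13.29, A 12.83, D 11.30, H 7.60, C 6.45, E 5.95, G 3.13
take F (7 @ 153); take B (14 @ 186); take A (12 @ 154); take D (20 @ 226). Capacity used 53/53.
Total value = 719.00

719.00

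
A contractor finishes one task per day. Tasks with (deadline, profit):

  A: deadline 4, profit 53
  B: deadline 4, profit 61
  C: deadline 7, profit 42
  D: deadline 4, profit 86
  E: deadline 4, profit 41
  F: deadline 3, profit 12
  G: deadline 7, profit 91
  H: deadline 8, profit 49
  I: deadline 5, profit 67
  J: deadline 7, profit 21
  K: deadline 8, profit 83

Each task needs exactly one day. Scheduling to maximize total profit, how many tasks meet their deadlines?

Take jobs in profit order; each goes to the latest open slot no later than its deadline.
Profit order: G=91 D=86 K=83 I=67 B=61 A=53 H=49 C=42 E=41 J=21 F=12
Assign: G→slot 7, D→slot 4, K→slot 8, I→slot 5, B→slot 3, A→slot 2, H→slot 6, C→slot 1, E skipped, J skipped, F skipped.
Slots: [1:C] [2:A] [3:B] [4:D] [5:I] [6:H] [7:G] [8:K]
8 of 11 scheduled.

8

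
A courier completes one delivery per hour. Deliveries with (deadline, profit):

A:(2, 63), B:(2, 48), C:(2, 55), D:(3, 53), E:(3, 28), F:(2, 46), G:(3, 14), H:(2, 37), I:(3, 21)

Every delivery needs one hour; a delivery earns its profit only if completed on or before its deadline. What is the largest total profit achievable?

By profit: A(d2,63), C(d2,55), D(d3,53), B(d2,48), F(d2,46), H(d2,37), E(d3,28), I(d3,21), G(d3,14)
A→slot 2; C→slot 1; D→slot 3; B skipped; F skipped; H skipped; E skipped; I skipped; G skipped.
Profit = 55 + 63 + 53 = 171

171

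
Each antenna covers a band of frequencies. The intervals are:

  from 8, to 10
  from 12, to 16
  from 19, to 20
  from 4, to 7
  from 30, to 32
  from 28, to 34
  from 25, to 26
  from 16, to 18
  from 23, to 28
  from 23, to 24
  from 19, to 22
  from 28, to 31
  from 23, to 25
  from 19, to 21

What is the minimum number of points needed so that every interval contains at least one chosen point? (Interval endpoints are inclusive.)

Process intervals by earliest right end; each time one isn't hit yet, stab at its right endpoint.
By right end: [4,7]  [8,10]  [12,16]  [16,18]  [19,20]  [19,21]  [19,22]  [23,24]  [23,25]  [25,26]  [23,28]  [28,31]  [30,32]  [28,34]
[4,7] uncovered → point at 7; [8,10] uncovered → point at 10; [12,16] uncovered → point at 16; [19,20] uncovered → point at 20; [23,24] uncovered → point at 24; [25,26] uncovered → point at 26; [28,31] uncovered → point at 31.
Points: 7, 10, 16, 20, 24, 26, 31 (7 total).

7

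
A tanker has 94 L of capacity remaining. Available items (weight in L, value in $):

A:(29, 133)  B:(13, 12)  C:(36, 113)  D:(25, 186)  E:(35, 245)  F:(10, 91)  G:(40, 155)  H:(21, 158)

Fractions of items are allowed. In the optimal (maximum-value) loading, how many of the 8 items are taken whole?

4

Greedy by value/weight ratio, highest first.
Ratios (sorted): F 9.10, H 7.52, D 7.44, E 7.00, A 4.59, G 3.88, C 3.14, B 0.92
take F (10 @ 91); take H (21 @ 158); take D (25 @ 186); take E (35 @ 245); take 3/29 of A → 13.76. Capacity used 94/94.
4 item(s) taken whole; one partial (take 3/29 of A).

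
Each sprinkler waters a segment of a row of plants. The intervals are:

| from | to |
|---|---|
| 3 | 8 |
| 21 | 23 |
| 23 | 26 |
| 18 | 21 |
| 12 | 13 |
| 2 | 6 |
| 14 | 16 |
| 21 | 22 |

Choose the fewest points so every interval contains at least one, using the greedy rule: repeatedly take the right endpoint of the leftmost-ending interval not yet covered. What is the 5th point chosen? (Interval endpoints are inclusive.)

26

Sorted: [2,6] [3,8] [12,13] [14,16] [18,21] [21,22] [21,23] [23,26]
{[2,6],[3,8]} hit by 6; {[12,13]} hit by 13; {[14,16]} hit by 16; {[18,21],[21,22],[21,23]} hit by 21; {[23,26]} hit by 26.
Points: 6, 13, 16, 21, 26 (5 total).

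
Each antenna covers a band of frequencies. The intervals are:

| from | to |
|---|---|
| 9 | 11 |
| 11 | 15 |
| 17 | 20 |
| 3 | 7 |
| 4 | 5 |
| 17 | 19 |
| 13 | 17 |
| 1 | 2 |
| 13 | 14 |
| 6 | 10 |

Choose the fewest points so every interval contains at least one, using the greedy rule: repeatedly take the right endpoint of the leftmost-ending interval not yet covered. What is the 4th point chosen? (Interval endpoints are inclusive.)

14

Sort by right endpoint; whenever an interval is uncovered, place a point at its right end.
Sorted: [1,2] [4,5] [3,7] [6,10] [9,11] [13,14] [11,15] [13,17] [17,19] [17,20]
{[1,2]} hit by 2; {[4,5],[3,7]} hit by 5; {[6,10],[9,11]} hit by 10; {[13,14],[11,15],[13,17]} hit by 14; {[17,19],[17,20]} hit by 19.
Points: 2, 5, 10, 14, 19 (5 total).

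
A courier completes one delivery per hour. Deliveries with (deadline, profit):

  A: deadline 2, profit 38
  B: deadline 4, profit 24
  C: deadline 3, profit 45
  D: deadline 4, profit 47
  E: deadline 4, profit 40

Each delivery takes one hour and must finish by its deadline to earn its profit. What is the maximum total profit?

170

Profit order: D=47 C=45 E=40 A=38 B=24
Assign: D→slot 4, C→slot 3, E→slot 2, A→slot 1, B skipped.
Slots: [1:A] [2:E] [3:C] [4:D]
Profit = 38 + 40 + 45 + 47 = 170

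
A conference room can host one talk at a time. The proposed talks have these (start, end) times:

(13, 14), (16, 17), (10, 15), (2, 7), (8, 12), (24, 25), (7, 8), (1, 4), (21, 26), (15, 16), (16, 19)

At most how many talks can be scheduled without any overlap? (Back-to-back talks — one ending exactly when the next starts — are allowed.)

Sort by end time and greedily take each interval whose start is ≥ the last chosen end.
Sorted by end: (1,4)  (2,7)  (7,8)  (8,12)  (13,14)  (10,15)  (15,16)  (16,17)  (16,19)  (24,25)  (21,26)
take (1,4); skip (2,7); take (7,8); take (8,12); take (13,14); take (15,16); take (16,17); take (24,25).
Selected 7 talks.

7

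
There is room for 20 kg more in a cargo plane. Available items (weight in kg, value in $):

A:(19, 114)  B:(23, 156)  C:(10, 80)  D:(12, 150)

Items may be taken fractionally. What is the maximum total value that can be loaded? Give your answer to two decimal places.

Sort by value per unit weight and fill in that order.
Order: D (150/12=12.50) > C (80/10=8.00) > B (156/23=6.78) > A (114/19=6.00)
Fill: take D (12 @ 150) → take 8/10 of C → 64.00; 20/20 used.
Total value = 214.00

214.00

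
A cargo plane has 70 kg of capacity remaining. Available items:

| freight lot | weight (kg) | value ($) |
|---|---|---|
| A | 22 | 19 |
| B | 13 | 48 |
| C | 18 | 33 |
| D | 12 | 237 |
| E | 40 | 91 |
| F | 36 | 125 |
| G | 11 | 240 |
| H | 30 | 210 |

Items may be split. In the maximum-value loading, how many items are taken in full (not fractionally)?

4

Ratios (sorted): G 21.82, D 19.75, H 7.00, B 3.69, F 3.47, E 2.27, C 1.83, A 0.86
take G (11 @ 240); take D (12 @ 237); take H (30 @ 210); take B (13 @ 48); take 4/36 of F → 13.89. Capacity used 70/70.
4 item(s) taken whole; one partial (take 4/36 of F).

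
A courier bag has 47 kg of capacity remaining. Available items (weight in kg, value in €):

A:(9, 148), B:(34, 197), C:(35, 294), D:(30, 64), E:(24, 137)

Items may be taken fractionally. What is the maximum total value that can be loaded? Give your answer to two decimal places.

459.38

Sort by value per unit weight and fill in that order.
Ratios (sorted): A 16.44, C 8.40, B 5.79, E 5.71, D 2.13
take A (9 @ 148); take C (35 @ 294); take 3/34 of B → 17.38. Capacity used 47/47.
Total value = 459.38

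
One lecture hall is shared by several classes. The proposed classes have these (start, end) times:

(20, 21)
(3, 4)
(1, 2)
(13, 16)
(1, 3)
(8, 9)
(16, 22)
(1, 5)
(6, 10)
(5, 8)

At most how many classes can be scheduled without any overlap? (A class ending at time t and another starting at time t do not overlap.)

Sort by end time and greedily take each interval whose start is ≥ the last chosen end.
By end time: (1,2), (1,3), (3,4), (1,5), (5,8), (8,9), (6,10), (13,16), (20,21), (16,22).
Pick (1,2); next start ≥ 2 → (3,4); next start ≥ 4 → (5,8); next start ≥ 8 → (8,9); next start ≥ 9 → (13,16); next start ≥ 16 → (20,21).
Selected 6 classes.

6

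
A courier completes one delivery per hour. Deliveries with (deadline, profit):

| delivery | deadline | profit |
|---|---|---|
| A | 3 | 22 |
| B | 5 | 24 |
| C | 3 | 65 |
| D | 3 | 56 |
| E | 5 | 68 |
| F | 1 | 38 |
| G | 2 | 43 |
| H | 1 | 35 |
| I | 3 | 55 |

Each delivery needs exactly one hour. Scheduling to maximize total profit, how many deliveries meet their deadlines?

5

By profit: E(d5,68), C(d3,65), D(d3,56), I(d3,55), G(d2,43), F(d1,38), H(d1,35), B(d5,24), A(d3,22)
E→slot 5; C→slot 3; D→slot 2; I→slot 1; G skipped; F skipped; H skipped; B→slot 4; A skipped.
5 of 9 scheduled.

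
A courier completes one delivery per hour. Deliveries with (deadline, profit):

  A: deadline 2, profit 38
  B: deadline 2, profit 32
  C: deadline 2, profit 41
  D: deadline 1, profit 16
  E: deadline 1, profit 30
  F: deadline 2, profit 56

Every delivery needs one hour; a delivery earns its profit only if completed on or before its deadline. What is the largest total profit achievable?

97

Take jobs in profit order; each goes to the latest open slot no later than its deadline.
By profit: F(d2,56), C(d2,41), A(d2,38), B(d2,32), E(d1,30), D(d1,16)
F→slot 2; C→slot 1; A skipped; B skipped; E skipped; D skipped.
Profit = 41 + 56 = 97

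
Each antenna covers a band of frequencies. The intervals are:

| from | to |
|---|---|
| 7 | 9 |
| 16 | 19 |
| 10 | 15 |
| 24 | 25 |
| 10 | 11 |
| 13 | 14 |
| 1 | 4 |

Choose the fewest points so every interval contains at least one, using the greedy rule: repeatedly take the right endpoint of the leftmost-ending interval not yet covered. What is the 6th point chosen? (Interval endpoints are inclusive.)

Sort by right endpoint; whenever an interval is uncovered, place a point at its right end.
Sorted: [1,4] [7,9] [10,11] [13,14] [10,15] [16,19] [24,25]
{[1,4]} hit by 4; {[7,9]} hit by 9; {[10,11]} hit by 11; {[13,14],[10,15]} hit by 14; {[16,19]} hit by 19; {[24,25]} hit by 25.
Points: 4, 9, 11, 14, 19, 25 (6 total).

25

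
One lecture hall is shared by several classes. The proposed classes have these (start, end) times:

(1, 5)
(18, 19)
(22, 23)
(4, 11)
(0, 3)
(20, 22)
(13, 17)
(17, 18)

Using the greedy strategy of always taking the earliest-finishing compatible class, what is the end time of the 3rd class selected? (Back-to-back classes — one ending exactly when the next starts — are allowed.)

17

By end time: (0,3), (1,5), (4,11), (13,17), (17,18), (18,19), (20,22), (22,23).
Pick (0,3); next start ≥ 3 → (4,11); next start ≥ 11 → (13,17); next start ≥ 17 → (17,18); next start ≥ 18 → (18,19); next start ≥ 19 → (20,22); next start ≥ 22 → (22,23).
Selected: (0,3) (4,11) (13,17) (17,18) (18,19) (20,22) (22,23)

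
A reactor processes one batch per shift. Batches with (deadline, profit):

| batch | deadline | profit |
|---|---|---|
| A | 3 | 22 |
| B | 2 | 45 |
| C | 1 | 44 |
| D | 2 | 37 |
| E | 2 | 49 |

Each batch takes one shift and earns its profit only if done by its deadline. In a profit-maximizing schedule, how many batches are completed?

Sort by profit descending; place each in the latest free slot ≤ its deadline.
By profit: E(d2,49), B(d2,45), C(d1,44), D(d2,37), A(d3,22)
E→slot 2; B→slot 1; C skipped; D skipped; A→slot 3.
3 of 5 scheduled.

3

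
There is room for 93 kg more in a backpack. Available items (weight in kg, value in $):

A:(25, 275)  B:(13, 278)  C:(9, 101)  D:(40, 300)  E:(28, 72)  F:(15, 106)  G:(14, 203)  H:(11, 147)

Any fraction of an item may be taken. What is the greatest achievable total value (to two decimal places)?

1161.50

Greedy by value/weight ratio, highest first.
Order: B (278/13=21.38) > G (203/14=14.50) > H (147/11=13.36) > C (101/9=11.22) > A (275/25=11.00) > D (300/40=7.50) > F (106/15=7.07) > E (72/28=2.57)
Fill: take B (13 @ 278) → take G (14 @ 203) → take H (11 @ 147) → take C (9 @ 101) → take A (25 @ 275) → take 21/40 of D → 157.50; 93/93 used.
Total value = 1161.50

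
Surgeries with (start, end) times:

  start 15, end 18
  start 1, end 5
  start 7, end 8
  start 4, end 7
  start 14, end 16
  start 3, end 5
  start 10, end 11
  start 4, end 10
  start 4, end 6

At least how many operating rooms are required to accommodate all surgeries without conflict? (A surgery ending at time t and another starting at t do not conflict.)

The answer is the maximum number of intervals overlapping at any instant.
Events (time:±→running): 1:+→1 3:+→2 4:+→3 4:+→4 4:+→5 … peak 5.

5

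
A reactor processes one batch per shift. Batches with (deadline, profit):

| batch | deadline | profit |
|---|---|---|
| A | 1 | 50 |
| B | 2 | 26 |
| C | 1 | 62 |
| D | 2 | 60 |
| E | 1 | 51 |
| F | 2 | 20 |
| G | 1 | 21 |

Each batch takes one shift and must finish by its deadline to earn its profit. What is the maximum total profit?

Take jobs in profit order; each goes to the latest open slot no later than its deadline.
By profit: C(d1,62), D(d2,60), E(d1,51), A(d1,50), B(d2,26), G(d1,21), F(d2,20)
C→slot 1; D→slot 2; E skipped; A skipped; B skipped; G skipped; F skipped.
Profit = 62 + 60 = 122

122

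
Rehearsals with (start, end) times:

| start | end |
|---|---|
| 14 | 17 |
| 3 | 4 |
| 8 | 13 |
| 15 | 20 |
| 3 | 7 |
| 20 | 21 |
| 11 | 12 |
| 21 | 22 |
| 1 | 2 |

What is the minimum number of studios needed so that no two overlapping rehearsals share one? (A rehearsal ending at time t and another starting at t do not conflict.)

2

Events (time:±→running): 1:+→1 2:-→0 3:+→1 3:+→2 … peak 2.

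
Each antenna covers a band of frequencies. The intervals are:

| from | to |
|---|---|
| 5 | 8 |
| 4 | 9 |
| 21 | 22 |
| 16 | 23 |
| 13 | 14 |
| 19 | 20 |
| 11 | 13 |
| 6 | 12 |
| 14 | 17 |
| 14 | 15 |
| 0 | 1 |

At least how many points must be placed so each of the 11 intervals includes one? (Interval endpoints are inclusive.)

6

By right end: [0,1]  [5,8]  [4,9]  [6,12]  [11,13]  [13,14]  [14,15]  [14,17]  [19,20]  [21,22]  [16,23]
[0,1] uncovered → point at 1; [5,8] uncovered → point at 8; [11,13] uncovered → point at 13; [14,15] uncovered → point at 15; [19,20] uncovered → point at 20; [21,22] uncovered → point at 22.
Points: 1, 8, 13, 15, 20, 22 (6 total).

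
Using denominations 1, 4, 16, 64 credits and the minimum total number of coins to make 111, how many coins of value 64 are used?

1

111 = 1×64 + 2×16 + 3×4 + 3×1
Count of 64: 1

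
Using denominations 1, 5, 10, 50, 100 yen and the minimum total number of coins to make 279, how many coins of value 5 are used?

1

Greedy: take as many of the largest coin as possible, then repeat with the remainder.
279 = 2×100 + 1×50 + 2×10 + 1×5 + 4×1
Count of 5: 1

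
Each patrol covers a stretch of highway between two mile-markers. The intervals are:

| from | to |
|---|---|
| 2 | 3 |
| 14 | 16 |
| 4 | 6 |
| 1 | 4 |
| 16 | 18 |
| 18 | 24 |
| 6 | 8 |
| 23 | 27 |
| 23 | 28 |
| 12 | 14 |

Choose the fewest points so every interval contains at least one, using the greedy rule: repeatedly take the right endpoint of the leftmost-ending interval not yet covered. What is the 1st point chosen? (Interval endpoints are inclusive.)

Sort by right endpoint; whenever an interval is uncovered, place a point at its right end.
By right end: [2,3]  [1,4]  [4,6]  [6,8]  [12,14]  [14,16]  [16,18]  [18,24]  [23,27]  [23,28]
[2,3] uncovered → point at 3; [4,6] uncovered → point at 6; [12,14] uncovered → point at 14; [16,18] uncovered → point at 18; [23,27] uncovered → point at 27.
Points: 3, 6, 14, 18, 27 (5 total).

3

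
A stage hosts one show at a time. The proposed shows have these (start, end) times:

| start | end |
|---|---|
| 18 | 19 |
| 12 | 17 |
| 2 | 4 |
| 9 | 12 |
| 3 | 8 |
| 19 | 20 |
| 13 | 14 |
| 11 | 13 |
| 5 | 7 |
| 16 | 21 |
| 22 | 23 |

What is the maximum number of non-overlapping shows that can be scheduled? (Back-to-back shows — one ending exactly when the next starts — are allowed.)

Sort by end time and greedily take each interval whose start is ≥ the last chosen end.
Sorted by end: (2,4)  (5,7)  (3,8)  (9,12)  (11,13)  (13,14)  (12,17)  (18,19)  (19,20)  (16,21)  (22,23)
take (2,4); take (5,7); take (9,12); skip (11,13); take (13,14); take (18,19); take (19,20); take (22,23).
Selected 7 shows.

7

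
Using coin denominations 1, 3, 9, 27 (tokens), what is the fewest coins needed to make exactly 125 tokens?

9

Greedy: take as many of the largest coin as possible, then repeat with the remainder.
125 − 4×27→17 − 1×9→8 − 2×3→2 − 2×1→0
Total coins = 4 + 1 + 2 + 2 = 9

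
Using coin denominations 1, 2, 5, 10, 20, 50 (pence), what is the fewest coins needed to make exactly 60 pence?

2

60 − 1×50→10 − 1×10→0
Total coins = 1 + 1 = 2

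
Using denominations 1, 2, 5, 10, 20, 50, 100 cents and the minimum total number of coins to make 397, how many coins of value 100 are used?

397 − 3×100→97 − 1×50→47 − 2×20→7 − 1×5→2 − 1×2→0
Count of 100: 3

3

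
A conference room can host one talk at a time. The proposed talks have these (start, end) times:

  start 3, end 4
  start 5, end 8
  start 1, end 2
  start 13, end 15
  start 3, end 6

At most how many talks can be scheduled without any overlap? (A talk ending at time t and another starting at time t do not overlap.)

4

Sorted by end: (1,2)  (3,4)  (3,6)  (5,8)  (13,15)
take (1,2); take (3,4); take (5,8); take (13,15).
Selected 4 talks.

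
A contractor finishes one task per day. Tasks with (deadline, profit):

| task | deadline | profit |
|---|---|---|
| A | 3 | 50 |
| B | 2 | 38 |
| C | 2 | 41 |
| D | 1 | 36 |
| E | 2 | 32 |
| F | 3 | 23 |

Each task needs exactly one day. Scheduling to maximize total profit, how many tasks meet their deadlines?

3

Sort by profit descending; place each in the latest free slot ≤ its deadline.
By profit: A(d3,50), C(d2,41), B(d2,38), D(d1,36), E(d2,32), F(d3,23)
A→slot 3; C→slot 2; B→slot 1; D skipped; E skipped; F skipped.
3 of 6 scheduled.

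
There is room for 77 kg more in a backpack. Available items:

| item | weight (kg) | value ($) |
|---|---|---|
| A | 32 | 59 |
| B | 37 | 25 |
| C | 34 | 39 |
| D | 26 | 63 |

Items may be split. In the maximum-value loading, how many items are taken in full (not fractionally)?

Sort by value per unit weight and fill in that order.
Order: D (63/26=2.42) > A (59/32=1.84) > C (39/34=1.15) > B (25/37=0.68)
Fill: take D (26 @ 63) → take A (32 @ 59) → take 19/34 of C → 21.79; 77/77 used.
2 item(s) taken whole; one partial (take 19/34 of C).

2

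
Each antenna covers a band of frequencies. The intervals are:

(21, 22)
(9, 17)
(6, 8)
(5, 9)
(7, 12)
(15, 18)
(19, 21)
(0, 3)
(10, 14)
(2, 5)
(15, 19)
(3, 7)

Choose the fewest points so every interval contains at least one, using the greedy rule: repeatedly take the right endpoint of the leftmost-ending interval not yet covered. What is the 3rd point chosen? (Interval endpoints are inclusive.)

14

By right end: [0,3]  [2,5]  [3,7]  [6,8]  [5,9]  [7,12]  [10,14]  [9,17]  [15,18]  [15,19]  [19,21]  [21,22]
[0,3] uncovered → point at 3; [6,8] uncovered → point at 8; [10,14] uncovered → point at 14; [15,18] uncovered → point at 18; [19,21] uncovered → point at 21.
Points: 3, 8, 14, 18, 21 (5 total).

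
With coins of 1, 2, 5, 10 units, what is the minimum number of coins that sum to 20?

2

20 − 2×10→0
Total coins = 2 = 2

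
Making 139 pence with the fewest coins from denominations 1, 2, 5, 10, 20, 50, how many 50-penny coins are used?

2

Use the largest denomination that fits, subtract, and repeat.
139 = 2×50 + 1×20 + 1×10 + 1×5 + 2×2
Count of 50: 2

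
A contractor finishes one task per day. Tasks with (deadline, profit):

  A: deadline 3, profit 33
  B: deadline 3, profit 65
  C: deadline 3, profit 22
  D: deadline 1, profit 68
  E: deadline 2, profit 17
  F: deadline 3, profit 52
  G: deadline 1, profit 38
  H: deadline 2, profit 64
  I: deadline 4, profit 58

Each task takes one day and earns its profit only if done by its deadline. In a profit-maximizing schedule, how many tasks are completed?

4

Sort by profit descending; place each in the latest free slot ≤ its deadline.
By profit: D(d1,68), B(d3,65), H(d2,64), I(d4,58), F(d3,52), G(d1,38), A(d3,33), C(d3,22), E(d2,17)
D→slot 1; B→slot 3; H→slot 2; I→slot 4; F skipped; G skipped; A skipped; C skipped; E skipped.
4 of 9 scheduled.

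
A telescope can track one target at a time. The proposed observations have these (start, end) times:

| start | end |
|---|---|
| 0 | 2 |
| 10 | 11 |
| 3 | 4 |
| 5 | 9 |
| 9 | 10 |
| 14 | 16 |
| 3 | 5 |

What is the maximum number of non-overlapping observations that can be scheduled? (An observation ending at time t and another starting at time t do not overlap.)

Greedy by earliest finish: after sorting by end time, pick each interval compatible with the last pick.
By end time: (0,2), (3,4), (3,5), (5,9), (9,10), (10,11), (14,16).
Pick (0,2); next start ≥ 2 → (3,4); next start ≥ 4 → (5,9); next start ≥ 9 → (9,10); next start ≥ 10 → (10,11); next start ≥ 11 → (14,16).
Selected 6 observations.

6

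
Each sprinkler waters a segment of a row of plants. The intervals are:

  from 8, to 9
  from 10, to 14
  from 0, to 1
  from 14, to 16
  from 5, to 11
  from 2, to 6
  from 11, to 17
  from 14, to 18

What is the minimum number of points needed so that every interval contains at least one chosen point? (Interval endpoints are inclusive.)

4

Sort by right endpoint; whenever an interval is uncovered, place a point at its right end.
Sorted: [0,1] [2,6] [8,9] [5,11] [10,14] [14,16] [11,17] [14,18]
{[0,1]} hit by 1; {[2,6]} hit by 6; {[8,9],[5,11]} hit by 9; {[10,14],[14,16],[11,17],[14,18]} hit by 14.
Points: 1, 6, 9, 14 (4 total).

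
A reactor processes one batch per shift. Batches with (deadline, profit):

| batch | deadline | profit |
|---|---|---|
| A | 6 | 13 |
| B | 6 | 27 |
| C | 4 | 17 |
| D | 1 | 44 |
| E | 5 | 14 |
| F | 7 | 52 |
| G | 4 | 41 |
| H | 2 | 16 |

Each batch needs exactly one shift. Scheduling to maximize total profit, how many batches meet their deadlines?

By profit: F(d7,52), D(d1,44), G(d4,41), B(d6,27), C(d4,17), H(d2,16), E(d5,14), A(d6,13)
F→slot 7; D→slot 1; G→slot 4; B→slot 6; C→slot 3; H→slot 2; E→slot 5; A skipped.
7 of 8 scheduled.

7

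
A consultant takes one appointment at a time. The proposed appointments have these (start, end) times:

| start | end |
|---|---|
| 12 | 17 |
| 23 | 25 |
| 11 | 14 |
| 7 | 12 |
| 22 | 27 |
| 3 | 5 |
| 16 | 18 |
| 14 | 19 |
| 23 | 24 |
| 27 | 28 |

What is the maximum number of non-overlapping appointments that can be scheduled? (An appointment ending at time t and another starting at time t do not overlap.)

Greedy by earliest finish: after sorting by end time, pick each interval compatible with the last pick.
By end time: (3,5), (7,12), (11,14), (12,17), (16,18), (14,19), (23,24), (23,25), (22,27), (27,28).
Pick (3,5); next start ≥ 5 → (7,12); next start ≥ 12 → (12,17); next start ≥ 17 → (23,24); next start ≥ 24 → (27,28).
Selected 5 appointments.

5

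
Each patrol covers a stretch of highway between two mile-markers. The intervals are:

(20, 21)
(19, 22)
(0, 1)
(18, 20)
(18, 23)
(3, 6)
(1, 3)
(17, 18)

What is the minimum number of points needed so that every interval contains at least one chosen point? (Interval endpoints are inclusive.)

4

By right end: [0,1]  [1,3]  [3,6]  [17,18]  [18,20]  [20,21]  [19,22]  [18,23]
[0,1] uncovered → point at 1; [3,6] uncovered → point at 6; [17,18] uncovered → point at 18; [20,21] uncovered → point at 21.
Points: 1, 6, 18, 21 (4 total).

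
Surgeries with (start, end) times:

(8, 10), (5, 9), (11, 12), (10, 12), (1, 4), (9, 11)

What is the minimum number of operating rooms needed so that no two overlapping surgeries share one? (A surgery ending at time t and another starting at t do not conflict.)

The answer is the maximum number of intervals overlapping at any instant.
Events (time:±→running): 1:+→1 4:-→0 5:+→1 8:+→2 … peak 2.

2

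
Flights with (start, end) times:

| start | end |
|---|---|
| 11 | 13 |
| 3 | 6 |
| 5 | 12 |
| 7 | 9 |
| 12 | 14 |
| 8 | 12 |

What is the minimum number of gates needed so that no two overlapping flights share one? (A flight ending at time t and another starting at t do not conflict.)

The answer is the maximum number of intervals overlapping at any instant.
Events (time:±→running): 3:+→1 5:+→2 6:-→1 7:+→2 8:+→3 … peak 3.

3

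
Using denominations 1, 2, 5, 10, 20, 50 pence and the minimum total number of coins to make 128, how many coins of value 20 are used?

1

Use the largest denomination that fits, subtract, and repeat.
128 − 2×50→28 − 1×20→8 − 1×5→3 − 1×2→1 − 1×1→0
Count of 20: 1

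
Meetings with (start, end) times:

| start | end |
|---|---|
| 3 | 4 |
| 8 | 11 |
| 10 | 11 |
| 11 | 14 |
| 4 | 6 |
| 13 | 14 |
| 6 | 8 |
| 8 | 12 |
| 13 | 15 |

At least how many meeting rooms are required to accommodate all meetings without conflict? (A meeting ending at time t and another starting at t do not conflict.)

3

Events (time:±→running): 3:+→1 4:-→0 4:+→1 6:-→0 6:+→1 8:-→0 8:+→1 8:+→2 10:+→3 … peak 3.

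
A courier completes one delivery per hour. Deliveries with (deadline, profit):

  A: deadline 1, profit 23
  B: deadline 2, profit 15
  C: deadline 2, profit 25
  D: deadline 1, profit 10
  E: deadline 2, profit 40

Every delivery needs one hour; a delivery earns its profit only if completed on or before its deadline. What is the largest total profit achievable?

By profit: E(d2,40), C(d2,25), A(d1,23), B(d2,15), D(d1,10)
E→slot 2; C→slot 1; A skipped; B skipped; D skipped.
Profit = 25 + 40 = 65

65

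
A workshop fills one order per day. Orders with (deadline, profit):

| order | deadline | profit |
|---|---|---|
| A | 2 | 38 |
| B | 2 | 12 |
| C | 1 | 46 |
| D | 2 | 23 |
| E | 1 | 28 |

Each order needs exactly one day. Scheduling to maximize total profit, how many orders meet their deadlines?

Profit order: C=46 A=38 E=28 D=23 B=12
Assign: C→slot 1, A→slot 2, E skipped, D skipped, B skipped.
Slots: [1:C] [2:A]
2 of 5 scheduled.

2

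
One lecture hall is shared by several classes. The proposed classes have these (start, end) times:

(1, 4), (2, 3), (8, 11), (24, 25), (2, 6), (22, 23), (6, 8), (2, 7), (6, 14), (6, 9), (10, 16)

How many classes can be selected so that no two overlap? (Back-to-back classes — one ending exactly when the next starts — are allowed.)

5

Sorted by end: (2,3)  (1,4)  (2,6)  (2,7)  (6,8)  (6,9)  (8,11)  (6,14)  (10,16)  (22,23)  (24,25)
take (2,3); take (6,8); take (8,11); take (22,23); take (24,25).
Selected 5 classes.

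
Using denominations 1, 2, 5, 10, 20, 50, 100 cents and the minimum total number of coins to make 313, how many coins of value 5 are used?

0

Greedy: take as many of the largest coin as possible, then repeat with the remainder.
313 = 3×100 + 1×10 + 1×2 + 1×1
Count of 5: 0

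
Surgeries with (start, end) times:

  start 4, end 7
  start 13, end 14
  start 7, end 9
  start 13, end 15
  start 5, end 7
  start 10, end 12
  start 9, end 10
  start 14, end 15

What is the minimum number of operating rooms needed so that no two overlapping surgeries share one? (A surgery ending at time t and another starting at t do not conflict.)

2

Events (time:±→running): 4:+→1 5:+→2 … peak 2.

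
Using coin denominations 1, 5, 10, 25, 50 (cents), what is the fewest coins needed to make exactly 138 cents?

138 − 2×50→38 − 1×25→13 − 1×10→3 − 3×1→0
Total coins = 2 + 1 + 1 + 3 = 7

7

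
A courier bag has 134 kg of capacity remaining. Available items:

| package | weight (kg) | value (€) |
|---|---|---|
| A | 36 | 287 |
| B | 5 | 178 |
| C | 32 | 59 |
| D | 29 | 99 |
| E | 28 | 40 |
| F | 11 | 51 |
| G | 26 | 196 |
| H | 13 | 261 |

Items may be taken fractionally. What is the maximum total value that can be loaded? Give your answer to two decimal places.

Ratios (sorted): B 35.60, H 20.08, A 7.97, G 7.54, F 4.64, D 3.41, C 1.84, E 1.43
take B (5 @ 178); take H (13 @ 261); take A (36 @ 287); take G (26 @ 196); take F (11 @ 51); take D (29 @ 99); take 14/32 of C → 25.81. Capacity used 134/134.
Total value = 1097.81

1097.81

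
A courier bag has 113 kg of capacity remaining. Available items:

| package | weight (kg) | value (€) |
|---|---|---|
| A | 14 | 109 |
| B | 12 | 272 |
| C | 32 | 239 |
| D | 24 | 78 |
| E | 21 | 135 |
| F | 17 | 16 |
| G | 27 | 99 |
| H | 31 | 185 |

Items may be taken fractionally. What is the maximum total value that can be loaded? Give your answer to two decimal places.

Greedy by value/weight ratio, highest first.
Ratios (sorted): B 22.67, A 7.79, C 7.47, E 6.43, H 5.97, G 3.67, D 3.25, F 0.94
take B (12 @ 272); take A (14 @ 109); take C (32 @ 239); take E (21 @ 135); take H (31 @ 185); take 3/27 of G → 11.00. Capacity used 113/113.
Total value = 951.00

951.00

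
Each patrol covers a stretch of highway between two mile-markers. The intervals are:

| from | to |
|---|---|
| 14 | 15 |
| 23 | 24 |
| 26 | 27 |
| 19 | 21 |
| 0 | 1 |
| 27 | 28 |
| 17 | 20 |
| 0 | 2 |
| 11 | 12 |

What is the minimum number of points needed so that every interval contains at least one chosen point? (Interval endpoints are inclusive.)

Sorted: [0,1] [0,2] [11,12] [14,15] [17,20] [19,21] [23,24] [26,27] [27,28]
{[0,1],[0,2]} hit by 1; {[11,12]} hit by 12; {[14,15]} hit by 15; {[17,20],[19,21]} hit by 20; {[23,24]} hit by 24; {[26,27],[27,28]} hit by 27.
Points: 1, 12, 15, 20, 24, 27 (6 total).

6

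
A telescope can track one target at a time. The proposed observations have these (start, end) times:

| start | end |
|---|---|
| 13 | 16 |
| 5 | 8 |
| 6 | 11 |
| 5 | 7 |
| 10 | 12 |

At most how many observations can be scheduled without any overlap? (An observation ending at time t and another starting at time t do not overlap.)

3

Greedy by earliest finish: after sorting by end time, pick each interval compatible with the last pick.
By end time: (5,7), (5,8), (6,11), (10,12), (13,16).
Pick (5,7); next start ≥ 7 → (10,12); next start ≥ 12 → (13,16).
Selected 3 observations.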